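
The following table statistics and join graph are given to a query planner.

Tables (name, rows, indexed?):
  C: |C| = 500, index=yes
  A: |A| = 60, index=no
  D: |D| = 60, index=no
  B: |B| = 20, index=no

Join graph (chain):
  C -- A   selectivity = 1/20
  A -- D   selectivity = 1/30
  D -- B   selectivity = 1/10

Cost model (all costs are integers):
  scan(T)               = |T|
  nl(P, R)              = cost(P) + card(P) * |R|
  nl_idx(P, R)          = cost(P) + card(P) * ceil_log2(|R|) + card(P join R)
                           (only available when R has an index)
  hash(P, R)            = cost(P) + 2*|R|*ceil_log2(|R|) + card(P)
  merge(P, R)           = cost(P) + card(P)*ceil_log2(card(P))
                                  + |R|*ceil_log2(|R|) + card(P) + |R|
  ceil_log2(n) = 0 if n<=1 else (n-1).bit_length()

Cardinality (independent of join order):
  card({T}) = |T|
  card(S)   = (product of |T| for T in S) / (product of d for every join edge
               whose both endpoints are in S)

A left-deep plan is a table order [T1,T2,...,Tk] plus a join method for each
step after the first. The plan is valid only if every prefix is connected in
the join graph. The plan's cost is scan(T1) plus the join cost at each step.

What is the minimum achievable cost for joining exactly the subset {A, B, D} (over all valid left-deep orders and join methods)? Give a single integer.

1160

Selinger DP over subsets of {A,B,D}:
  {A}: scan cost=60, card=60
  {D}: scan cost=60, card=60
  {B}: scan cost=20, card=20
  {AD}: card=120; try (D,hash)→840, (A,hash)→840, (D,merge)→900, (A,merge)→900, (D,nl)→3660, (A,nl)→3660; best=840 via (D,hash)
  {BD}: card=120; try (B,hash)→320, (D,merge)→560, (B,merge)→600, (D,hash)→760, (D,nl)→1220, (B,nl)→1260; best=320 via (B,hash)
  {ABD}: card=240; try (B,hash)→1160, (A,hash)→1160, (A,merge)→1700, (B,merge)→1920, (B,nl)→3240, (A,nl)→7520; best=1160 via (B,hash)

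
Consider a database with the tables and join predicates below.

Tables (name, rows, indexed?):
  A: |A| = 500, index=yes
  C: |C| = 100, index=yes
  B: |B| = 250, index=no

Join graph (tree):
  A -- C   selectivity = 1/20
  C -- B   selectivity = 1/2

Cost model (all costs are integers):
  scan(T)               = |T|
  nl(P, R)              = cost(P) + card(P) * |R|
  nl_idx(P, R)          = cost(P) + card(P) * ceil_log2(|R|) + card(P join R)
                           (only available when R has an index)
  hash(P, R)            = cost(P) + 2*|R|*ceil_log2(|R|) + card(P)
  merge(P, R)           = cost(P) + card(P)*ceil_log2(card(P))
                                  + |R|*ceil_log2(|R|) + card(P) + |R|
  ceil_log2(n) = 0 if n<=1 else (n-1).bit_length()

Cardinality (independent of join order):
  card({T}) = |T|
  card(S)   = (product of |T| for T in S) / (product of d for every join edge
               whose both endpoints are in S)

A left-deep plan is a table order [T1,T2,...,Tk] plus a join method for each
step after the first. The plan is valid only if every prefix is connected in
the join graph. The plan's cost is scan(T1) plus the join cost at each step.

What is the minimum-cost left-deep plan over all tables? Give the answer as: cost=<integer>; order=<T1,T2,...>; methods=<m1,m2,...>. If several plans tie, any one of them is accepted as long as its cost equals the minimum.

Selinger DP (subsets sized 1..n):
  {A}: scan cost=500, card=500
  {C}: scan cost=100, card=100
  {B}: scan cost=250, card=250
  {AC}: card=2500; try (C,hash)→2400, (A,nl_idx)→3500, (A,merge)→5900, (C,merge)→6300, (C,nl_idx)→6500, (A,hash)→9200 …(+2); best=2400 via (C,hash)
  {BC}: card=12500; try (C,hash)→1900, (B,merge)→3150, (C,merge)→3300, (B,hash)→4200, (C,nl_idx)→14500, (B,nl)→25100 …(+1); best=1900 via (C,hash)
  {ABC}: card=312500; try (B,hash)→8900, (A,hash)→23400, (B,merge)→37150, (A,merge)→194400, (A,nl_idx)→426900, (B,nl)→627400 …(+1); best=8900 via (B,hash)

cost=8900; order=A,C,B; methods=hash,hash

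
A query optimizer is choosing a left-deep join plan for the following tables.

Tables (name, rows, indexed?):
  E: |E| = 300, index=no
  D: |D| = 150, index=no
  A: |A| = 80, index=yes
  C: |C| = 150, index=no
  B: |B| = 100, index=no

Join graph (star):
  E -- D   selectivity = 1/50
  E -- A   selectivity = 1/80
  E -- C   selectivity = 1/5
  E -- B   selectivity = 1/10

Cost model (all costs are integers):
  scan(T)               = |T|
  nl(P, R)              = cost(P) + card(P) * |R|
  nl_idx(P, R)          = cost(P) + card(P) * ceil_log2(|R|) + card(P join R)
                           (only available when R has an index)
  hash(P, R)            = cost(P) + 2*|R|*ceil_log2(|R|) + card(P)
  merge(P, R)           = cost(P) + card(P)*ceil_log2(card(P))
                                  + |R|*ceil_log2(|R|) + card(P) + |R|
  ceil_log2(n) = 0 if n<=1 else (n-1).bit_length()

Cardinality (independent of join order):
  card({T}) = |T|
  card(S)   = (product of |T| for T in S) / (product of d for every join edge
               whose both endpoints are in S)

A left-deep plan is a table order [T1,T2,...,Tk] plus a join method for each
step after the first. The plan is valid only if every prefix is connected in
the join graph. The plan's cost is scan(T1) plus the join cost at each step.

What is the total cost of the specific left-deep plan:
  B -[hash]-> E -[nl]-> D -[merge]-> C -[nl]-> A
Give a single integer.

22191950

step 1: scan B: cost=100, card=100
step 2: join E via hash
    card(P join E) = 100*300/(10) = 3000
    cost = 100 + 2*300*9 + 100 = 5600
step 3: join D via nl
    card(P join D) = 3000*150/(50) = 9000
    cost = 5600 + 3000*150 = 455600
step 4: join C via merge
    card(P join C) = 9000*150/(5) = 270000
    cost = 455600 + 9000*14 + 150*8 + 9000 + 150 = 591950
step 5: join A via nl
    card(P join A) = 270000*80/(80) = 270000
    cost = 591950 + 270000*80 = 22191950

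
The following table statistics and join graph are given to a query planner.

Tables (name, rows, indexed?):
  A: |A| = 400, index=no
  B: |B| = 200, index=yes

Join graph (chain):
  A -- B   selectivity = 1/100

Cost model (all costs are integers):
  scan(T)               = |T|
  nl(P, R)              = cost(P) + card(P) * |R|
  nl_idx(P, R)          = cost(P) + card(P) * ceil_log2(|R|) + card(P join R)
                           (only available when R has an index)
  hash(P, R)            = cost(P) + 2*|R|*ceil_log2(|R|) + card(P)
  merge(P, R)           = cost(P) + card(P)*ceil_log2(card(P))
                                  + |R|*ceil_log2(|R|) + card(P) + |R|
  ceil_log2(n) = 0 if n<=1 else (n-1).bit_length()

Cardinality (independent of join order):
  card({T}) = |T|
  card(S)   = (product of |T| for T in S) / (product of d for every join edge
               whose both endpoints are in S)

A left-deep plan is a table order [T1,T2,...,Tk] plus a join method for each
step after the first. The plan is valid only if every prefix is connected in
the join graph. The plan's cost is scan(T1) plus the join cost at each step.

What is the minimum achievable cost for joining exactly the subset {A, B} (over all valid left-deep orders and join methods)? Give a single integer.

Selinger DP over subsets of {A,B}:
  {A}: scan cost=400, card=400
  {B}: scan cost=200, card=200
  {AB}: card=800; try (B,hash)→4000, (B,nl_idx)→4400, (A,merge)→6000, (B,merge)→6200, (A,hash)→7600, (A,nl)→80200 …(+1); best=4000 via (B,hash)

4000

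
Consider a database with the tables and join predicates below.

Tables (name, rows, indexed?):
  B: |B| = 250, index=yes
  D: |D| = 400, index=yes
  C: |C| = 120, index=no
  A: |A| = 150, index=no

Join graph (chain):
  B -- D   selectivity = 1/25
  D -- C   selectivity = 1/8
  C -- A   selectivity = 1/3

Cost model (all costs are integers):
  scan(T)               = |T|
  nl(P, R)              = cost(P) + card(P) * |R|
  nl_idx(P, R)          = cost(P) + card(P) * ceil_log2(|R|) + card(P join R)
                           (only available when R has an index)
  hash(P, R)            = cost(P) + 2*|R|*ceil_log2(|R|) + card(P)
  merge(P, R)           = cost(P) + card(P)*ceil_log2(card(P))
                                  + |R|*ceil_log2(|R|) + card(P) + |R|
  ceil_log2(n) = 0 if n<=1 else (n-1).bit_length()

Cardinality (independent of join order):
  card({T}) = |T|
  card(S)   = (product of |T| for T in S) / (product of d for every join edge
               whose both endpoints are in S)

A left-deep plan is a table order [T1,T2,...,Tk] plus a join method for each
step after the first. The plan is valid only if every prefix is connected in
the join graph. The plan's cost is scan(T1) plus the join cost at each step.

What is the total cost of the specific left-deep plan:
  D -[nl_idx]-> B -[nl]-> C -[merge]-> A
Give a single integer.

step 1: scan D: cost=400, card=400
step 2: join B via nl_idx
    card(P join B) = 400*250/(25) = 4000
    cost = 400 + 400*8 + 4000 = 7600
step 3: join C via nl
    card(P join C) = 4000*120/(8) = 60000
    cost = 7600 + 4000*120 = 487600
step 4: join A via merge
    card(P join A) = 60000*150/(3) = 3000000
    cost = 487600 + 60000*16 + 150*8 + 60000 + 150 = 1508950

1508950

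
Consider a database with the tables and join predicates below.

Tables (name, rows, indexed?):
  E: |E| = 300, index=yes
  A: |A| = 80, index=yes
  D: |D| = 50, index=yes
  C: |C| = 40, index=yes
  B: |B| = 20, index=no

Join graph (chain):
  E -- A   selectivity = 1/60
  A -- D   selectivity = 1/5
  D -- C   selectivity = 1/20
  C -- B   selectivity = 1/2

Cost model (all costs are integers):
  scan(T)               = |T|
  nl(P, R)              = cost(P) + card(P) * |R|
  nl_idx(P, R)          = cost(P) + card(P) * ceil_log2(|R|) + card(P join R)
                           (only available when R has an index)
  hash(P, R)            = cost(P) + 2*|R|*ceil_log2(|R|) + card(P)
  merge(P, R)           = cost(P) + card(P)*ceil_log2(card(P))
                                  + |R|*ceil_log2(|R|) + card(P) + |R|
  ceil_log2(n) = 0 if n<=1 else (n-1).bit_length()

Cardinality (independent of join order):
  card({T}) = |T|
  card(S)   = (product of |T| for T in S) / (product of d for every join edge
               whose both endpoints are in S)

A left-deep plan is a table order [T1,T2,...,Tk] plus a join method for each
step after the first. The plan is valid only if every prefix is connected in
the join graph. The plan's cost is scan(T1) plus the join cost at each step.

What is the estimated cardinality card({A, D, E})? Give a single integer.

4000

Tables in S: A(80), D(50), E(300)
Edges inside S: E-A(d=60), A-D(d=5)
numerator = 80 * 50 * 300 = 1200000
denominator = 60 * 5 = 300
card(S) = 1200000 / 300 = 4000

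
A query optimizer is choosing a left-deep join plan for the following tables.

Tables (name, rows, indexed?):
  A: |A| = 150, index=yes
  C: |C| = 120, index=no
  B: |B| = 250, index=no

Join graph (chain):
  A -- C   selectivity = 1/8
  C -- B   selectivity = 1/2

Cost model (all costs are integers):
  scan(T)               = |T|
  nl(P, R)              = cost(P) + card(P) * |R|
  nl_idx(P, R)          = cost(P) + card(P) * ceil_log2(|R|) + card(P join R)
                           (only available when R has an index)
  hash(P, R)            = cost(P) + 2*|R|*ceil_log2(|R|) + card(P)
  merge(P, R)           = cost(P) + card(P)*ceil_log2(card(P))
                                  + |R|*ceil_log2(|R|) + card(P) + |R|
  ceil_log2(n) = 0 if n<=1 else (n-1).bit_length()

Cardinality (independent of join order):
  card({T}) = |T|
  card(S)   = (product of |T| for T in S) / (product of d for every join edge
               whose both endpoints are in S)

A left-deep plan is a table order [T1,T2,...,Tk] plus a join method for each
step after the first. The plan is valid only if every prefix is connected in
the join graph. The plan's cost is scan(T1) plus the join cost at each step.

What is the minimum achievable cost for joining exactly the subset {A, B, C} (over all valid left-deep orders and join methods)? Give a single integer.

8230

Selinger DP over subsets of {A,B,C}:
  {A}: scan cost=150, card=150
  {C}: scan cost=120, card=120
  {B}: scan cost=250, card=250
  {AC}: card=2250; try (C,hash)→1980, (A,merge)→2430, (C,merge)→2460, (A,hash)→2640, (A,nl_idx)→3330, (A,nl)→18120 …(+1); best=1980 via (C,hash)
  {BC}: card=15000; try (C,hash)→2180, (B,merge)→3330, (C,merge)→3460, (B,hash)→4240, (B,nl)→30120, (C,nl)→30250; best=2180 via (C,hash)
  {ABC}: card=281250; try (B,hash)→8230, (A,hash)→19580, (B,merge)→33480, (A,merge)→228530, (A,nl_idx)→403430, (B,nl)→564480 …(+1); best=8230 via (B,hash)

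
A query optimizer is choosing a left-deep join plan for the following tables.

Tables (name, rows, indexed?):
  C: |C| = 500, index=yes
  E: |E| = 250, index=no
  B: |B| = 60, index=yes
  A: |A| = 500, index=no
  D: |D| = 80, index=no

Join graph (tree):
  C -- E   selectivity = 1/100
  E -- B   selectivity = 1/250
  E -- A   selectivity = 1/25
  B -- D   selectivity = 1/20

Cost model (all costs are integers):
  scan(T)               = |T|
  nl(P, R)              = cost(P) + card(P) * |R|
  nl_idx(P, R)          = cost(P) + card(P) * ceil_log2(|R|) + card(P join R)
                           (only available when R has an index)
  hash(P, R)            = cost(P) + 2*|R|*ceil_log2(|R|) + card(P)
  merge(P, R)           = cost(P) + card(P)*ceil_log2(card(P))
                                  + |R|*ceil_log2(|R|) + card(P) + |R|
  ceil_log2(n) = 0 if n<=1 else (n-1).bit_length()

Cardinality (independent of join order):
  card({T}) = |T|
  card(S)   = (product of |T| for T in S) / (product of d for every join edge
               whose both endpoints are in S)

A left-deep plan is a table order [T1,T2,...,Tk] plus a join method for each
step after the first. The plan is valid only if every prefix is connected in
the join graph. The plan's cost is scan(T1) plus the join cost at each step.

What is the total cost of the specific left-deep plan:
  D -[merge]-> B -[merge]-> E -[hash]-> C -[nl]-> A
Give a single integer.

614790

step 1: scan D: cost=80, card=80
step 2: join B via merge
    card(P join B) = 80*60/(20) = 240
    cost = 80 + 80*7 + 60*6 + 80 + 60 = 1140
step 3: join E via merge
    card(P join E) = 240*250/(250) = 240
    cost = 1140 + 240*8 + 250*8 + 240 + 250 = 5550
step 4: join C via hash
    card(P join C) = 240*500/(100) = 1200
    cost = 5550 + 2*500*9 + 240 = 14790
step 5: join A via nl
    card(P join A) = 1200*500/(25) = 24000
    cost = 14790 + 1200*500 = 614790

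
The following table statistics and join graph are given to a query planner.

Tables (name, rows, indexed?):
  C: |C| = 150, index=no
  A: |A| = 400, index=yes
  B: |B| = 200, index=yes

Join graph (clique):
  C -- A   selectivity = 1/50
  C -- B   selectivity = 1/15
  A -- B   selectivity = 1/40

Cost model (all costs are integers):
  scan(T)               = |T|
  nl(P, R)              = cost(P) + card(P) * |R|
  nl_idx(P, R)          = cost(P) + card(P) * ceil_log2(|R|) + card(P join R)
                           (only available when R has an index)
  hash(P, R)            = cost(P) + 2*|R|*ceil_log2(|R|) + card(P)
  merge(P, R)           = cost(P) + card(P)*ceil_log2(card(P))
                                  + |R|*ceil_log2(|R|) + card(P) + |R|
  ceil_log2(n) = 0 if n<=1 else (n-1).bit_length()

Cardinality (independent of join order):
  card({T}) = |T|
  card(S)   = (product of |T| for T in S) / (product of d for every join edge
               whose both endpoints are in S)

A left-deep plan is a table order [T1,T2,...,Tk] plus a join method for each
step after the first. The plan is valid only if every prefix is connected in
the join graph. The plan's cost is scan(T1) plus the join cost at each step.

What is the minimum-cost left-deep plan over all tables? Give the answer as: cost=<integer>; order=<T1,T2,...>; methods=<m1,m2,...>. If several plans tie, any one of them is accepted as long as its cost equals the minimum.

Selinger DP (subsets sized 1..n):
  {C}: scan cost=150, card=150
  {A}: scan cost=400, card=400
  {B}: scan cost=200, card=200
  {AC}: card=1200; try (A,nl_idx)→2700, (C,hash)→3200, (A,merge)→5500, (C,merge)→5750, (A,hash)→7500, (A,nl)→60150 …(+1); best=2700 via (A,nl_idx)
  {BC}: card=2000; try (C,hash)→2800, (B,merge)→3300, (C,merge)→3350, (B,nl_idx)→3350, (B,hash)→3500, (B,nl)→30150 …(+1); best=2800 via (C,hash)
  {AB}: card=2000; try (B,hash)→4000, (A,nl_idx)→4000, (B,nl_idx)→5600, (A,merge)→6000, (B,merge)→6200, (A,hash)→7600 …(+2); best=4000 via (B,hash)
  {ABC}: card=400; try (B,hash)→7100, (C,hash)→8400, (A,hash)→12000, (B,nl_idx)→12700, (B,merge)→18900, (A,nl_idx)→21200 …(+5); best=7100 via (B,hash)

cost=7100; order=C,A,B; methods=nl_idx,hash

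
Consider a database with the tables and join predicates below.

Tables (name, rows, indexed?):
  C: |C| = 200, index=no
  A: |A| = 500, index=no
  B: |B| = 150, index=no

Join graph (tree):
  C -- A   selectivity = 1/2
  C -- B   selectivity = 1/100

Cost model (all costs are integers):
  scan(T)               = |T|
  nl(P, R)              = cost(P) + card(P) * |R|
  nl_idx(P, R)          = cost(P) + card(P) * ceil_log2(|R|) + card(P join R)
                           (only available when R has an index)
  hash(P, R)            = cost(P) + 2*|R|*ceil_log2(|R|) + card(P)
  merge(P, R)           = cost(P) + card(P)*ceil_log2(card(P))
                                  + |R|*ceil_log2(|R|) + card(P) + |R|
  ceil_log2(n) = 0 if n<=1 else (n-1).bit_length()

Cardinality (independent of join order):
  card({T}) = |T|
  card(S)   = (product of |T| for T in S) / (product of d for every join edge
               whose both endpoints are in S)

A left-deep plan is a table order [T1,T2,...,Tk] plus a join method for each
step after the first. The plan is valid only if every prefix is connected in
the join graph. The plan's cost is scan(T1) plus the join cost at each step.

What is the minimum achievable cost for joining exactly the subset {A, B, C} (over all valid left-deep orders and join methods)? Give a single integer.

Selinger DP over subsets of {A,B,C}:
  {C}: scan cost=200, card=200
  {A}: scan cost=500, card=500
  {B}: scan cost=150, card=150
  {AC}: card=50000; try (C,hash)→4200, (A,merge)→7000, (C,merge)→7300, (A,hash)→9400, (A,nl)→100200, (C,nl)→100500; best=4200 via (C,hash)
  {BC}: card=300; try (B,hash)→2800, (C,merge)→3300, (B,merge)→3350, (C,hash)→3500, (C,nl)→30150, (B,nl)→30200; best=2800 via (B,hash)
  {ABC}: card=75000; try (A,merge)→10800, (A,hash)→12100, (B,hash)→56600, (A,nl)→152800, (B,merge)→855550, (B,nl)→7504200; best=10800 via (A,merge)

10800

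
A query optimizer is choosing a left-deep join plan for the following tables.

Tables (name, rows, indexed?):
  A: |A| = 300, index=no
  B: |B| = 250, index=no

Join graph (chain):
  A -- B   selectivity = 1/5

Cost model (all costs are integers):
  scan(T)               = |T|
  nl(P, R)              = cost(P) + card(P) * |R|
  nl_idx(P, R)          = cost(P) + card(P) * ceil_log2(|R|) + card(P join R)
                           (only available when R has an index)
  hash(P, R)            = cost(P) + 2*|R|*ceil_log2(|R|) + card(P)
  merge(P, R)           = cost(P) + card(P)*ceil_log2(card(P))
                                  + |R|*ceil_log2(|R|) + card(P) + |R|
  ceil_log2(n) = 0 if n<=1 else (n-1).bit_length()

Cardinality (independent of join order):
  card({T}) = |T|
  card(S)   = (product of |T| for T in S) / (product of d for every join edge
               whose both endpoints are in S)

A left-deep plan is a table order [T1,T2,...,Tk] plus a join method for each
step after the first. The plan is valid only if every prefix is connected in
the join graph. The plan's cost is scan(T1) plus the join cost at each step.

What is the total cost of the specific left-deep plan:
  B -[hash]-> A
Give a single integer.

step 1: scan B: cost=250, card=250
step 2: join A via hash
    card(P join A) = 250*300/(5) = 15000
    cost = 250 + 2*300*9 + 250 = 5900

5900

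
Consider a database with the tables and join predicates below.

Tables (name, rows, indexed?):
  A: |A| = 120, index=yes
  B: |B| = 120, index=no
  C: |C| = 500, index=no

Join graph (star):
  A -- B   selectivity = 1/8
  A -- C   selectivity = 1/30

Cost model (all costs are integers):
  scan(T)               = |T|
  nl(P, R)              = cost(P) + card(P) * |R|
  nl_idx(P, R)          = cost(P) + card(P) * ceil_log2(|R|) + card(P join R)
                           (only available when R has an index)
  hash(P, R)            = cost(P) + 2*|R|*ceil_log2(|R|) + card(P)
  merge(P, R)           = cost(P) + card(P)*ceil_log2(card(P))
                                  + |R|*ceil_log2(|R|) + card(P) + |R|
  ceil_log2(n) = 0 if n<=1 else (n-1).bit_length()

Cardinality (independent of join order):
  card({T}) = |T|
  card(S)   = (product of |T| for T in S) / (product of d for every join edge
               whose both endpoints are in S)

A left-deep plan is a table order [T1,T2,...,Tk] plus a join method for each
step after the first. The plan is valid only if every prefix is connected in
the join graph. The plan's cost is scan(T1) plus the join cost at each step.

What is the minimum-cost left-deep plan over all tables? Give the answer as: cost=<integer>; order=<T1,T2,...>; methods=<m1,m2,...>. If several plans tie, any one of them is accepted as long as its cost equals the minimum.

Selinger DP (subsets sized 1..n):
  {A}: scan cost=120, card=120
  {B}: scan cost=120, card=120
  {C}: scan cost=500, card=500
  {AB}: card=1800; try (B,hash)→1920, (A,hash)→1920, (B,merge)→2040, (A,merge)→2040, (A,nl_idx)→2760, (B,nl)→14520 …(+1); best=1920 via (B,hash)
  {AC}: card=2000; try (A,hash)→2680, (A,nl_idx)→6000, (C,merge)→6080, (A,merge)→6460, (C,hash)→9240, (C,nl)→60120 …(+1); best=2680 via (A,hash)
  {ABC}: card=30000; try (B,hash)→6360, (C,hash)→12720, (B,merge)→27640, (C,merge)→28520, (B,nl)→242680, (C,nl)→901920; best=6360 via (B,hash)

cost=6360; order=C,A,B; methods=hash,hash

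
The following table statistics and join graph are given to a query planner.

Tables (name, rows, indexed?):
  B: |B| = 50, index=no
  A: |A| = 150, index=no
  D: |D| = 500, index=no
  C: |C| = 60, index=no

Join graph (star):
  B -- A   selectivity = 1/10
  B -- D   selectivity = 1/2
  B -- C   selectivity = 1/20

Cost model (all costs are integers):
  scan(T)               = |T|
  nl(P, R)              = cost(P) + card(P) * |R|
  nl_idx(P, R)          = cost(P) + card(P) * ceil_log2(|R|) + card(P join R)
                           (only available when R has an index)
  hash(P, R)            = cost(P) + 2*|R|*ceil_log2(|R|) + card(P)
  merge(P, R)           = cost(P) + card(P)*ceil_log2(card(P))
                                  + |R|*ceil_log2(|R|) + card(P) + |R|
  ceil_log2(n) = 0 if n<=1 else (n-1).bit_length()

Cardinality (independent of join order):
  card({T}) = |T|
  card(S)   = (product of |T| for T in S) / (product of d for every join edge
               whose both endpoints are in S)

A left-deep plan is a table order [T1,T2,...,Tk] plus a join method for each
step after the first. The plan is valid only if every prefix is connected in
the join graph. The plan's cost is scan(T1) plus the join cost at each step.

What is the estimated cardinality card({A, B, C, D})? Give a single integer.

562500

Tables in S: A(150), B(50), C(60), D(500)
Edges inside S: B-A(d=10), B-D(d=2), B-C(d=20)
numerator = 150 * 50 * 60 * 500 = 225000000
denominator = 10 * 2 * 20 = 400
card(S) = 225000000 / 400 = 562500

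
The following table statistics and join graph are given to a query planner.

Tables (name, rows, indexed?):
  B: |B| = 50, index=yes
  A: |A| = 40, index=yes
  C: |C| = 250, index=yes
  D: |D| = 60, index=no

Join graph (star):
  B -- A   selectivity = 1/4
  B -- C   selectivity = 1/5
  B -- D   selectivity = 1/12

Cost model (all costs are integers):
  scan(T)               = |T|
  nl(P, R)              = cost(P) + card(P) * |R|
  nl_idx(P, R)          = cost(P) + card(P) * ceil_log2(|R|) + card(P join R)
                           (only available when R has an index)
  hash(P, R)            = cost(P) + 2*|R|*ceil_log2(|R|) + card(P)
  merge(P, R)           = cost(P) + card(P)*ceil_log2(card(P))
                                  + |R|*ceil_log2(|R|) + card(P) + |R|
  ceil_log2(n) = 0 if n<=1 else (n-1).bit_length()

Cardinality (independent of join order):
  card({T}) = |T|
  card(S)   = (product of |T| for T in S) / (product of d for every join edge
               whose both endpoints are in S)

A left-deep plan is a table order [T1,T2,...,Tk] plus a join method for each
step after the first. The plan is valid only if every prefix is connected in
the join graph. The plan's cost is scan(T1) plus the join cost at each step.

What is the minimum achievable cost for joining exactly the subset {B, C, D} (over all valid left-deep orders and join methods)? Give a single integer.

4320

Selinger DP over subsets of {B,C,D}:
  {B}: scan cost=50, card=50
  {C}: scan cost=250, card=250
  {D}: scan cost=60, card=60
  {BC}: card=2500; try (B,hash)→1100, (C,merge)→2650, (B,merge)→2850, (C,nl_idx)→2950, (C,hash)→4100, (B,nl_idx)→4250 …(+2); best=1100 via (B,hash)
  {BD}: card=250; try (B,nl_idx)→670, (B,hash)→720, (D,hash)→820, (D,merge)→820, (B,merge)→830, (D,nl)→3050 …(+1); best=670 via (B,nl_idx)
  {BCD}: card=12500; try (D,hash)→4320, (C,hash)→4920, (C,merge)→5170, (C,nl_idx)→15170, (D,merge)→34020, (C,nl)→63170 …(+1); best=4320 via (D,hash)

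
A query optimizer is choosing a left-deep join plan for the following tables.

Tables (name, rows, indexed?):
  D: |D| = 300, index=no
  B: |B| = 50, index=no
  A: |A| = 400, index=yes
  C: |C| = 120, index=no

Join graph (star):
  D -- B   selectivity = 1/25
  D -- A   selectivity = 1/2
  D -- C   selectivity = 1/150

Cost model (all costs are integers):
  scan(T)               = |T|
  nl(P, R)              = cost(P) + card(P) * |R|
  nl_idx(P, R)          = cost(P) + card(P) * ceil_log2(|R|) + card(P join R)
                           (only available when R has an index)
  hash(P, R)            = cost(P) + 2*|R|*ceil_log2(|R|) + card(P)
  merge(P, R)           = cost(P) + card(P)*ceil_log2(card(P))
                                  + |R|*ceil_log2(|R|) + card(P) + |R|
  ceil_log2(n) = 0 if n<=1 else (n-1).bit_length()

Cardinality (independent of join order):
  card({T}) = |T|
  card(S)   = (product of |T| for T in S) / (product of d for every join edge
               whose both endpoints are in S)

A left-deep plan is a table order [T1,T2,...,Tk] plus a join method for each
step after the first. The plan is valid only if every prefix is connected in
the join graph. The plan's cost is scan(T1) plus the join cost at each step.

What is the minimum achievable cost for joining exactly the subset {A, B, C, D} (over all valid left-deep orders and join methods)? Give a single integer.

Selinger DP over subsets of {A,B,C,D}:
  {D}: scan cost=300, card=300
  {B}: scan cost=50, card=50
  {A}: scan cost=400, card=400
  {C}: scan cost=120, card=120
  {BD}: card=600; try (B,hash)→1200, (D,merge)→3400, (B,merge)→3650, (D,hash)→5500, (D,nl)→15050, (B,nl)→15300; best=1200 via (B,hash)
  {AD}: card=60000; try (D,hash)→6200, (A,merge)→7300, (D,merge)→7400, (A,hash)→7800, (A,nl_idx)→63000, (A,nl)→120300 …(+1); best=6200 via (D,hash)
  {CD}: card=240; try (C,hash)→2280, (D,merge)→4080, (C,merge)→4260, (D,hash)→5640, (D,nl)→36120, (C,nl)→36300; best=2280 via (C,hash)
  {ABD}: card=120000; try (A,hash)→9000, (A,merge)→11800, (B,hash)→66800, (A,nl_idx)→126600, (A,nl)→241200, (B,merge)→1026550 …(+1); best=9000 via (A,hash)
  {BCD}: card=480; try (B,hash)→3120, (C,hash)→3480, (B,merge)→4790, (C,merge)→8760, (B,nl)→14280, (C,nl)→73200; best=3120 via (B,hash)
  {ACD}: card=48000; try (A,merge)→8440, (A,hash)→9720, (A,nl_idx)→52440, (C,hash)→67880, (A,nl)→98280, (C,merge)→1027160 …(+1); best=8440 via (A,merge)
  {ABCD}: card=96000; try (A,hash)→10800, (A,merge)→11920, (B,hash)→57040, (A,nl_idx)→103440, (C,hash)→130680, (A,nl)→195120 …(+4); best=10800 via (A,hash)

10800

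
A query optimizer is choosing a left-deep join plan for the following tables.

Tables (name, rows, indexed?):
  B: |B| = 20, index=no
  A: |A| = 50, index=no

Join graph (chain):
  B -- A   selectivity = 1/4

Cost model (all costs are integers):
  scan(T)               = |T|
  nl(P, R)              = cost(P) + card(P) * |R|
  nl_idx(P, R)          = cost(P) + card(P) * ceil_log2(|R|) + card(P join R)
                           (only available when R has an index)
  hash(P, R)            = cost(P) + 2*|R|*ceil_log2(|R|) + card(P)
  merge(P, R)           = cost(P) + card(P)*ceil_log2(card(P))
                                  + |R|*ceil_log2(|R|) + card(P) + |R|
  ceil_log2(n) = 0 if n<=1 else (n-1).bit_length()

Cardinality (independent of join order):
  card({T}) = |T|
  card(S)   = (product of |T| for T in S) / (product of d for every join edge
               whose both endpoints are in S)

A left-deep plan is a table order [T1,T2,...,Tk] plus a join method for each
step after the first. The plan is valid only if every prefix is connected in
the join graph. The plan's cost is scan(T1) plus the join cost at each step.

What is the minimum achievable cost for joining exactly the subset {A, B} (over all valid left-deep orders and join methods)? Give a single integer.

300

Selinger DP over subsets of {A,B}:
  {B}: scan cost=20, card=20
  {A}: scan cost=50, card=50
  {AB}: card=250; try (B,hash)→300, (A,merge)→490, (B,merge)→520, (A,hash)→640, (A,nl)→1020, (B,nl)→1050; best=300 via (B,hash)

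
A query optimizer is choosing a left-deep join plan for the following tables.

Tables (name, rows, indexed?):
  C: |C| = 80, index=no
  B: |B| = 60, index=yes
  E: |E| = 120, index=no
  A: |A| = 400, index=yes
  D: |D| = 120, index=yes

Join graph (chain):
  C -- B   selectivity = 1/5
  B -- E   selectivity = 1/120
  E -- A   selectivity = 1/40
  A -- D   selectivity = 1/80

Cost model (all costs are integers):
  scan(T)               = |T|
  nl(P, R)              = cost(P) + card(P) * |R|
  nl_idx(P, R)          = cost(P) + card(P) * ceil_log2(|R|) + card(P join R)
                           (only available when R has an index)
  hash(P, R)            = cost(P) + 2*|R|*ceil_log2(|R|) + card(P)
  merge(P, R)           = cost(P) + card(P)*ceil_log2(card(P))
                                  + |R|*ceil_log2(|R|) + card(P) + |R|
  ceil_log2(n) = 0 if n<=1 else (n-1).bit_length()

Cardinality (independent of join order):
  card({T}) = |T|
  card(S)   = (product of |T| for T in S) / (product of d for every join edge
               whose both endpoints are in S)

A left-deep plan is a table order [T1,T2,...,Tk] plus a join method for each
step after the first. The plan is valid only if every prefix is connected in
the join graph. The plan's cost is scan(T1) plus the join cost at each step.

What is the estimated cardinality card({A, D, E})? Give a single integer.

Tables in S: A(400), D(120), E(120)
Edges inside S: E-A(d=40), A-D(d=80)
numerator = 400 * 120 * 120 = 5760000
denominator = 40 * 80 = 3200
card(S) = 5760000 / 3200 = 1800

1800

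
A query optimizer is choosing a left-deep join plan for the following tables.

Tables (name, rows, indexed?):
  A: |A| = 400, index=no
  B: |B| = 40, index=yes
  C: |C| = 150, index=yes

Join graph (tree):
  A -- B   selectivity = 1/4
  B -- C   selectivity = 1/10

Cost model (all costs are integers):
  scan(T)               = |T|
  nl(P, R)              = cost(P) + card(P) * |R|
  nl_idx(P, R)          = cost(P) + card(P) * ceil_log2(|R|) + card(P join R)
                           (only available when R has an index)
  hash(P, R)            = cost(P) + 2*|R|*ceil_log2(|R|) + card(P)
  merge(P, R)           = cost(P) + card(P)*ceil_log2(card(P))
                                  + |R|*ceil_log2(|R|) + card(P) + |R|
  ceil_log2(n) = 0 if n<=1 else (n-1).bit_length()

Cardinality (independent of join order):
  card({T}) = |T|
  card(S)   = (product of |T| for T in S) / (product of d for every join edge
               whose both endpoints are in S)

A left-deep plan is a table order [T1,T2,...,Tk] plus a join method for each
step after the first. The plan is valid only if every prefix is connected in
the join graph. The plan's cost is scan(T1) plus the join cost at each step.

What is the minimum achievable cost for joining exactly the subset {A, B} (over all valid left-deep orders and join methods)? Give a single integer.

1280

Selinger DP over subsets of {A,B}:
  {A}: scan cost=400, card=400
  {B}: scan cost=40, card=40
  {AB}: card=4000; try (B,hash)→1280, (A,merge)→4320, (B,merge)→4680, (B,nl_idx)→6800, (A,hash)→7280, (A,nl)→16040 …(+1); best=1280 via (B,hash)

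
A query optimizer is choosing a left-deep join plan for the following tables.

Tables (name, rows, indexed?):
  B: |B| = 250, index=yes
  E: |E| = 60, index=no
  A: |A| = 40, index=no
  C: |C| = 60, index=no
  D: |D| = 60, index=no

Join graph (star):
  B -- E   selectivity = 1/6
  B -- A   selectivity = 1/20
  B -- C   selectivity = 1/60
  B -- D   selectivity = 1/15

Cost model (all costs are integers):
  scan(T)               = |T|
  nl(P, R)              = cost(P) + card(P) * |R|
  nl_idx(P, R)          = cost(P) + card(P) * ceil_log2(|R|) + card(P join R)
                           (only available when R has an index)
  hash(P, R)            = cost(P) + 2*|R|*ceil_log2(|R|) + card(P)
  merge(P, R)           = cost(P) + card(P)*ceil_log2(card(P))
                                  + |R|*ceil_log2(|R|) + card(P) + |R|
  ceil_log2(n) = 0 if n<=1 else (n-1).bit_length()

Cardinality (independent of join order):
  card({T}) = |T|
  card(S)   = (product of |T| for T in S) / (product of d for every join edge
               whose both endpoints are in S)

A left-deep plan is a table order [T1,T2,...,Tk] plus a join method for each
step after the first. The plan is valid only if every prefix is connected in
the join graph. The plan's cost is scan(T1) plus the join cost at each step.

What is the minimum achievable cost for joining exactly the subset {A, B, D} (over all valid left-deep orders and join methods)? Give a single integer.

2080

Selinger DP over subsets of {A,B,D}:
  {B}: scan cost=250, card=250
  {A}: scan cost=40, card=40
  {D}: scan cost=60, card=60
  {AB}: card=500; try (B,nl_idx)→860, (A,hash)→980, (B,merge)→2570, (A,merge)→2780, (B,hash)→4080, (B,nl)→10040 …(+1); best=860 via (B,nl_idx)
  {BD}: card=1000; try (D,hash)→1220, (B,nl_idx)→1540, (B,merge)→2730, (D,merge)→2920, (B,hash)→4120, (B,nl)→15060 …(+1); best=1220 via (D,hash)
  {ABD}: card=2000; try (D,hash)→2080, (A,hash)→2700, (D,merge)→6280, (A,merge)→12500, (D,nl)→30860, (A,nl)→41220; best=2080 via (D,hash)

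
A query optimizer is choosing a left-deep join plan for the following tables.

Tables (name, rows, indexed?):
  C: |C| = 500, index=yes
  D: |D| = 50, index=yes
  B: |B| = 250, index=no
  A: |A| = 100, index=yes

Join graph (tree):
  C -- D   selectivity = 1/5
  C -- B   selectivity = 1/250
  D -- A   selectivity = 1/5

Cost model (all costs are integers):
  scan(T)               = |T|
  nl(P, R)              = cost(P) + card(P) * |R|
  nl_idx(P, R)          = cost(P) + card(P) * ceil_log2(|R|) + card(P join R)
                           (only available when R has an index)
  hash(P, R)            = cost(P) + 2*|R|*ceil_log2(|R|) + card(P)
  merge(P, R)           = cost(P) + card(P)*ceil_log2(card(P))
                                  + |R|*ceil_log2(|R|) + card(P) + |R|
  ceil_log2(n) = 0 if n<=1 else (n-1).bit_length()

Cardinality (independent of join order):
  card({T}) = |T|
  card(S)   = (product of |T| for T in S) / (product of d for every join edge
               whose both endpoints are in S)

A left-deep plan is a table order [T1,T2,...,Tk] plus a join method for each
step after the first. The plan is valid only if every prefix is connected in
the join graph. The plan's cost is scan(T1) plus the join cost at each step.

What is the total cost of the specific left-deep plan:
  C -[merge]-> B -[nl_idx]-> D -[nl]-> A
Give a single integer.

515750

step 1: scan C: cost=500, card=500
step 2: join B via merge
    card(P join B) = 500*250/(250) = 500
    cost = 500 + 500*9 + 250*8 + 500 + 250 = 7750
step 3: join D via nl_idx
    card(P join D) = 500*50/(5) = 5000
    cost = 7750 + 500*6 + 5000 = 15750
step 4: join A via nl
    card(P join A) = 5000*100/(5) = 100000
    cost = 15750 + 5000*100 = 515750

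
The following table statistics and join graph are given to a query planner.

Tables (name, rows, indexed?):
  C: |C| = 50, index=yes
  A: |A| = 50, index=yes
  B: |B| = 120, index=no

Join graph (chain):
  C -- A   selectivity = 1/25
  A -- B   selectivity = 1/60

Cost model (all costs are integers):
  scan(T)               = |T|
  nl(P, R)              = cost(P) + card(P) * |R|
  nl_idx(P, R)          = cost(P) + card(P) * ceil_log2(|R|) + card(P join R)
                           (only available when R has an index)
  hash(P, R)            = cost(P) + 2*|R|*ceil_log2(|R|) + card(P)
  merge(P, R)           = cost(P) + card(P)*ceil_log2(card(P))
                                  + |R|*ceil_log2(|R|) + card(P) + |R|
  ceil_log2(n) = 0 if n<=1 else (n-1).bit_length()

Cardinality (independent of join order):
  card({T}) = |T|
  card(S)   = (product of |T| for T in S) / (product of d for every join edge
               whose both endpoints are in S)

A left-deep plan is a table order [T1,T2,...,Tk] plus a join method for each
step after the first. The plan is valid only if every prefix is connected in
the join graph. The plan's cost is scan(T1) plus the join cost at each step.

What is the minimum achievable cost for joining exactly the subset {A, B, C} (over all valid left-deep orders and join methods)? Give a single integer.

Selinger DP over subsets of {A,B,C}:
  {C}: scan cost=50, card=50
  {A}: scan cost=50, card=50
  {B}: scan cost=120, card=120
  {AC}: card=100; try (C,nl_idx)→450, (A,nl_idx)→450, (C,hash)→700, (A,hash)→700, (C,merge)→750, (A,merge)→750 …(+2); best=450 via (C,nl_idx)
  {AB}: card=100; try (A,hash)→840, (A,nl_idx)→940, (B,merge)→1360, (A,merge)→1430, (B,hash)→1780, (B,nl)→6050 …(+1); best=840 via (A,hash)
  {ABC}: card=200; try (C,hash)→1540, (C,nl_idx)→1640, (C,merge)→1990, (B,merge)→2210, (B,hash)→2230, (C,nl)→5840 …(+1); best=1540 via (C,hash)

1540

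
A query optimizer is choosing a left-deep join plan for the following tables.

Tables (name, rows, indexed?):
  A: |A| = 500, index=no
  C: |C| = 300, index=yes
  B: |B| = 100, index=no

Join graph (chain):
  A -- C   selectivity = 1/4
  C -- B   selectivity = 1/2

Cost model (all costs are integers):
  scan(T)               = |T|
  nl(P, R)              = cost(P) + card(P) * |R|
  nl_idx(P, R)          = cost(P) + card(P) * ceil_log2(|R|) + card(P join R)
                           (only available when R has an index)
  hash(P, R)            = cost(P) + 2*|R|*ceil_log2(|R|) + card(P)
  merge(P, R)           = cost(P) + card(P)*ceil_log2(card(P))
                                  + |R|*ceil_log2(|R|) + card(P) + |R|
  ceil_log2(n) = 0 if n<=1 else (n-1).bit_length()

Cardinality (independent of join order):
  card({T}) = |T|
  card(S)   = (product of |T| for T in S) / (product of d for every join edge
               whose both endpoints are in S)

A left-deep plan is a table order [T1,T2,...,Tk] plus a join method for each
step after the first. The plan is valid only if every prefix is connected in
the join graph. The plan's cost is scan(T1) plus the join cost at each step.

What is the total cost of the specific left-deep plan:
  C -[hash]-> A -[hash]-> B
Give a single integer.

step 1: scan C: cost=300, card=300
step 2: join A via hash
    card(P join A) = 300*500/(4) = 37500
    cost = 300 + 2*500*9 + 300 = 9600
step 3: join B via hash
    card(P join B) = 37500*100/(2) = 1875000
    cost = 9600 + 2*100*7 + 37500 = 48500

48500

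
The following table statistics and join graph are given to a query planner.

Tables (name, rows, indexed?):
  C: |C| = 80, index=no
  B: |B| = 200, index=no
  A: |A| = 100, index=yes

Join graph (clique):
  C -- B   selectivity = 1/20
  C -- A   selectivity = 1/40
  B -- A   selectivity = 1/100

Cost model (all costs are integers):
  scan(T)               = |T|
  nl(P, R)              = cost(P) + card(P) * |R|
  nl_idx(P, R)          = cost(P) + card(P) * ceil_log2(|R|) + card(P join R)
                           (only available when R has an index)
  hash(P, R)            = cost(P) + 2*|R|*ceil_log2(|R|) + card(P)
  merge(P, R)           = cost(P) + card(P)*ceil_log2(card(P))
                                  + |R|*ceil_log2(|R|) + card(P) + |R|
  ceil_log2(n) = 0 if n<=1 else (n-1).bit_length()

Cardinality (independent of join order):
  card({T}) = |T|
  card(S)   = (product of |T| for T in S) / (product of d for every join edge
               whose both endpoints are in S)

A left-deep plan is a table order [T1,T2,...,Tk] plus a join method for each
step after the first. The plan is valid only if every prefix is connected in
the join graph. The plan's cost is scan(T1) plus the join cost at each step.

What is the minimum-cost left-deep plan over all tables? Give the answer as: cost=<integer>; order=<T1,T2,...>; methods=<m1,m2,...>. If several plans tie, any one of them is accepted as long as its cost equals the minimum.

cost=3120; order=B,A,C; methods=hash,hash

Selinger DP (subsets sized 1..n):
  {C}: scan cost=80, card=80
  {B}: scan cost=200, card=200
  {A}: scan cost=100, card=100
  {BC}: card=800; try (C,hash)→1520, (B,merge)→2520, (C,merge)→2640, (B,hash)→3360, (B,nl)→16080, (C,nl)→16200; best=1520 via (C,hash)
  {AC}: card=200; try (A,nl_idx)→840, (C,hash)→1320, (A,merge)→1520, (C,merge)→1540, (A,hash)→1560, (A,nl)→8080 …(+1); best=840 via (A,nl_idx)
  {AB}: card=200; try (A,hash)→1800, (A,nl_idx)→1800, (B,merge)→2700, (A,merge)→2800, (B,hash)→3400, (B,nl)→20100 …(+1); best=1800 via (A,hash)
  {ABC}: card=20; try (C,hash)→3120, (A,hash)→3720, (C,merge)→4240, (B,hash)→4240, (B,merge)→4440, (A,nl_idx)→7140 …(+4); best=3120 via (C,hash)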